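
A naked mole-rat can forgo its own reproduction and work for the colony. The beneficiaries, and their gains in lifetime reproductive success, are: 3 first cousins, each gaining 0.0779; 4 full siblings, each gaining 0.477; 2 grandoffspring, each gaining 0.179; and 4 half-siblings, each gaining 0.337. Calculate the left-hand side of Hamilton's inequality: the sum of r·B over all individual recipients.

1.4097125

r to a first cousin = 1/8 (first cousins share one grandparent pair — two paths of length 4: r = 2·(1/2)^4 = 1/8).
r to a full sibling = 1/2 (full sibs share both parents — two paths of length 2: r = 2·(1/2)^2 = 1/2).
r to a grandoffspring = 0.25 (two parent–offspring links: r = (1/2)^2 = 1/4).
r to a half-sibling = 0.25 (half-sibs share one parent — one path of length 2: r = (1/2)^2 = 1/4).
Summing one r·B term per recipient: 3·0.125·0.0779 + 4·0.5·0.477 + 2·0.25·0.179 + 4·0.25·0.337 = 1.4097125.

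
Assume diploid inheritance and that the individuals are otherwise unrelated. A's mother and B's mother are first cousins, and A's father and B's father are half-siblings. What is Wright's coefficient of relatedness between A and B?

0.09375

Relatedness sums over independent paths through distinct common ancestors.
A and B are related in two ways: second cousins through their mothers (r = 1/32) and half first cousins through their fathers (r = 1/16).
r = 1/32 + 1/16 = 0.09375.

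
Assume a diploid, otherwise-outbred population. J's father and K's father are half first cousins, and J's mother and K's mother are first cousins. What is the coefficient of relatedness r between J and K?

0.046875

Relatedness sums over independent paths through distinct common ancestors.
J and K are related in two ways: half second cousins through their fathers (r = 1/64) and second cousins through their mothers (r = 1/32).
r = 1/64 + 1/32 = 0.046875.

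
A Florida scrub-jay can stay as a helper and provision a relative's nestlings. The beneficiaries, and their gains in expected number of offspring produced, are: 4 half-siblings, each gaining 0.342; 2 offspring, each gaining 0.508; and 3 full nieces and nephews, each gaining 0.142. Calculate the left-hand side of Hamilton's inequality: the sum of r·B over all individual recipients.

0.9565

r to a half-sibling = 1/4 (half-sibs share one parent — one path of length 2: r = (1/2)^2 = 1/4).
r to an offspring = 1/2 (one parent–offspring link: r = (1/2)^1 = 1/2).
r to a full niece or nephew = 1/4 (full aunt/uncle↔niece/nephew: two paths of length 3 through the shared grandparent pair: r = 2·(1/2)^3 = 1/4).
Summing one r·B term per recipient: 4·0.25·0.342 + 2·0.5·0.508 + 3·0.25·0.142 = 0.9565.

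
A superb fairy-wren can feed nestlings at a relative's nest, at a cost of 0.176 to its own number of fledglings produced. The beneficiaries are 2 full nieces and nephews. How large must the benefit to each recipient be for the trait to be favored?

r to a full niece or nephew = 1/4 (full aunt/uncle↔niece/nephew: two paths of length 3 through the shared grandparent pair: r = 2·(1/2)^3 = 1/4).
Hamilton's rule with n recipients of equal r: n·r·B > C, so B > C/(n·r) = 0.176/(2·0.25) = 0.352.

0.352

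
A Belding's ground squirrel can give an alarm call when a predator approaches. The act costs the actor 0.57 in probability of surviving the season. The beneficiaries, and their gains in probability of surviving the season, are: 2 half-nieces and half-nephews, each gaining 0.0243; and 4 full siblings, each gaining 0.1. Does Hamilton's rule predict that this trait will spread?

No

Hamilton's rule: the trait is favored when the sum of r·B over every recipient exceeds the actor's cost C.
r to a half-niece or half-nephew = 1/8 (half-aunt/uncle↔niece/nephew: one path of length 3: r = (1/2)^3 = 1/8).
r to a full sibling = 0.5 (full sibs share both parents — two paths of length 2: r = 2·(1/2)^2 = 1/2).
Summing one r·B term per recipient: 2·0.125·0.0243 + 4·0.5·0.1 = 0.206075.
0.206075 < 0.57: the indirect benefit is less than the cost.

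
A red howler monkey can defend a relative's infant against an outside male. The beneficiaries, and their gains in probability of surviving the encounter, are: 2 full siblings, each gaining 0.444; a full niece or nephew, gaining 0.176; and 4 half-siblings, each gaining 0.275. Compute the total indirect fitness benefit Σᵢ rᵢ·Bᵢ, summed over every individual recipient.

r to a full sibling = 1/2 (full sibs share both parents — two paths of length 2: r = 2·(1/2)^2 = 1/2).
r to a full niece or nephew = 0.25 (full aunt/uncle↔niece/nephew: two paths of length 3 through the shared grandparent pair: r = 2·(1/2)^3 = 1/4).
r to a half-sibling = 1/4 (half-sibs share one parent — one path of length 2: r = (1/2)^2 = 1/4).
Summing one r·B term per recipient: 2·0.5·0.444 + 1·0.25·0.176 + 4·0.25·0.275 = 0.763.

0.763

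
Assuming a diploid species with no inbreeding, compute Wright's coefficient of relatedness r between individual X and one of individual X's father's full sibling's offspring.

0.125

Each parent–offspring link contributes a factor of 1/2, and independent paths through distinct common ancestors add.
First cousins share one grandparent pair — two paths of length 4: r = 2·(1/2)^4 = 1/8.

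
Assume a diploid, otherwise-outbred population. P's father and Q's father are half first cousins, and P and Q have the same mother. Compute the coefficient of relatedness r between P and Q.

0.265625

Relatedness sums over independent paths through distinct common ancestors.
P and Q are related in two ways: half second cousins through their fathers (r = 1/64) and half-sibs through their shared mother (r = 1/4).
r = 1/64 + 1/4 = 0.265625.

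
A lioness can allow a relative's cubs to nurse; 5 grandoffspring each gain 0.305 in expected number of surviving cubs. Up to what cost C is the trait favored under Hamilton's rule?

r to a grandoffspring = 0.25 (two parent–offspring links: r = (1/2)^2 = 1/4).
Hamilton's rule: n·r·B > C, so the trait is favored while C < n·r·B = 5·0.25·0.305 = 0.38125.

0.38125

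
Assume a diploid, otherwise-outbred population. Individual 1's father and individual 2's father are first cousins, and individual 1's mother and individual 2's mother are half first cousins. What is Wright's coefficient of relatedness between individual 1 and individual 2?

Relatedness sums over independent paths through distinct common ancestors.
Individual 1 and individual 2 are related in two ways: second cousins through their fathers (r = 1/32) and half second cousins through their mothers (r = 1/64).
r = 1/32 + 1/64 = 0.046875.

0.046875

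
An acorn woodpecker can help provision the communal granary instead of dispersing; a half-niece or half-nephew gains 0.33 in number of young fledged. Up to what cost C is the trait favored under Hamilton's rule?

r to a half-niece or half-nephew = 0.125 (half-aunt/uncle↔niece/nephew: one path of length 3: r = (1/2)^3 = 1/8).
Hamilton's rule: n·r·B > C, so the trait is favored while C < n·r·B = 1·0.125·0.33 = 0.04125.

0.04125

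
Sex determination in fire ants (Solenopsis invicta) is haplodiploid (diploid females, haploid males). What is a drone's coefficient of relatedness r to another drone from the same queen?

0.5

Haploid brothers each carry a random half of the queen's diploid genome, so on average they share half: r = 1/2.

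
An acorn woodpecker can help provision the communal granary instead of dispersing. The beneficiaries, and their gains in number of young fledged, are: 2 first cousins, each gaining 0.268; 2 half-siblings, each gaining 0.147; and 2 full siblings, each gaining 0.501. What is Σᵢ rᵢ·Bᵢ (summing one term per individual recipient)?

r to a first cousin = 0.125 (first cousins share one grandparent pair — two paths of length 4: r = 2·(1/2)^4 = 1/8).
r to a half-sibling = 1/4 (half-sibs share one parent — one path of length 2: r = (1/2)^2 = 1/4).
r to a full sibling = 1/2 (full sibs share both parents — two paths of length 2: r = 2·(1/2)^2 = 1/2).
Summing one r·B term per recipient: 2·0.125·0.268 + 2·0.25·0.147 + 2·0.5·0.501 = 0.6415.

0.6415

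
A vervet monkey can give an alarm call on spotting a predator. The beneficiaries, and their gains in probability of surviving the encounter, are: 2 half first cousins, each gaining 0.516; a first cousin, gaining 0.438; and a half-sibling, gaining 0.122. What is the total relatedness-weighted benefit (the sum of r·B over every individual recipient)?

r to a half first cousin = 1/16 (half first cousins share one grandparent — one path of length 4: r = (1/2)^4 = 1/16).
r to a first cousin = 0.125 (first cousins share one grandparent pair — two paths of length 4: r = 2·(1/2)^4 = 1/8).
r to a half-sibling = 1/4 (half-sibs share one parent — one path of length 2: r = (1/2)^2 = 1/4).
Summing one r·B term per recipient: 2·0.0625·0.516 + 1·0.125·0.438 + 1·0.25·0.122 = 0.14975.

0.14975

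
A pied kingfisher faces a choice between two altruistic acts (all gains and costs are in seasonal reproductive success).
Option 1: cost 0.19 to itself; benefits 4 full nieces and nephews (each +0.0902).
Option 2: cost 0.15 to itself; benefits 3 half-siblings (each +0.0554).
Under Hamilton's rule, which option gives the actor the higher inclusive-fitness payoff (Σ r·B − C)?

Option 1

Option 1: r to a full niece or nephew = 0.25.
Option 1: Σ r·B − C = (4·0.25·0.0902) − 0.19 = -0.0998.
Option 2: r to a half-sibling = 0.25.
Option 2: Σ r·B − C = (3·0.25·0.0554) − 0.15 = -0.10845.
Option 1 has the higher net inclusive-fitness payoff.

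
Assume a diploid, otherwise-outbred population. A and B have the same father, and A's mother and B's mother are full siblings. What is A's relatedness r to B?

With two independent routes of shared ancestry, r is the sum of the two contributions.
A and B are related in two ways: half-sibs through their shared father (r = 1/4) and first cousins through their mothers (r = 1/8).
r = 1/4 + 1/8 = 3/8 = 0.375.

0.375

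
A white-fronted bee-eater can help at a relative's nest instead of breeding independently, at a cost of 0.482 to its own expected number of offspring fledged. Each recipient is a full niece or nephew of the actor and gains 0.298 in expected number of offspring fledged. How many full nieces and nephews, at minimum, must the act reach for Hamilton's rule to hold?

r to a full niece or nephew = 1/4 (full aunt/uncle↔niece/nephew: two paths of length 3 through the shared grandparent pair: r = 2·(1/2)^3 = 1/4).
Hamilton's rule: n·r·B > C  ⇒  n > C/(r·B) = 0.482/(0.25·0.298) = 6.47.
The smallest integer exceeding 6.47 is 7.

7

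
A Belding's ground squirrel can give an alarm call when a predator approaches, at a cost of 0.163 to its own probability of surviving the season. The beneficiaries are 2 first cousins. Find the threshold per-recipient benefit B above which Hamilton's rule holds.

r to a first cousin = 1/8 (first cousins share one grandparent pair — two paths of length 4: r = 2·(1/2)^4 = 1/8).
Hamilton's rule with n recipients of equal r: n·r·B > C, so B > C/(n·r) = 0.163/(2·0.125) = 0.652.

0.652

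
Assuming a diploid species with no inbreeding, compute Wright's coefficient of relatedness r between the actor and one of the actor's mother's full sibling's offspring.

0.125

Each parent–offspring link contributes a factor of 1/2, and independent paths through distinct common ancestors add.
First cousins share one grandparent pair — two paths of length 4: r = 2·(1/2)^4 = 1/8.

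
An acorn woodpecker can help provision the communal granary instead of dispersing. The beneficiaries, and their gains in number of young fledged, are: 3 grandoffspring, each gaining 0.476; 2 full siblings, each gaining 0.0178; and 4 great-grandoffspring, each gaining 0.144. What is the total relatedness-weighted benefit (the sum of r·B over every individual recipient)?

r to a grandoffspring = 0.25 (two parent–offspring links: r = (1/2)^2 = 1/4).
r to a full sibling = 0.5 (full sibs share both parents — two paths of length 2: r = 2·(1/2)^2 = 1/2).
r to a great-grandoffspring = 0.125 (three parent–offspring links: r = (1/2)^3 = 1/8).
Summing one r·B term per recipient: 3·0.25·0.476 + 2·0.5·0.0178 + 4·0.125·0.144 = 0.4468.

0.4468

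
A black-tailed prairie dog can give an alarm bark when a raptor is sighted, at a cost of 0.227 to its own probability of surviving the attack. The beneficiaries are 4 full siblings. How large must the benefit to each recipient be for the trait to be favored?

r to a full sibling = 0.5 (full sibs share both parents — two paths of length 2: r = 2·(1/2)^2 = 1/2).
Hamilton's rule with n recipients of equal r: n·r·B > C, so B > C/(n·r) = 0.227/(4·0.5) = 0.1135.

0.1135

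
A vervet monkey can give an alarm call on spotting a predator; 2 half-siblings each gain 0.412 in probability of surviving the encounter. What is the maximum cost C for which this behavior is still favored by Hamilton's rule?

0.206

r to a half-sibling = 1/4 (half-sibs share one parent — one path of length 2: r = (1/2)^2 = 1/4).
Hamilton's rule: n·r·B > C, so the trait is favored while C < n·r·B = 2·0.25·0.412 = 0.206.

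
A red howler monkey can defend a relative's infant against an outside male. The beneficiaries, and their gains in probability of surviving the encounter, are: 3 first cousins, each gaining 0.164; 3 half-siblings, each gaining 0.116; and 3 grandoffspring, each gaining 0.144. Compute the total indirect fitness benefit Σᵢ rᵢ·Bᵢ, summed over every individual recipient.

0.2565

r to a first cousin = 0.125 (first cousins share one grandparent pair — two paths of length 4: r = 2·(1/2)^4 = 1/8).
r to a half-sibling = 1/4 (half-sibs share one parent — one path of length 2: r = (1/2)^2 = 1/4).
r to a grandoffspring = 1/4 (two parent–offspring links: r = (1/2)^2 = 1/4).
Summing one r·B term per recipient: 3·0.125·0.164 + 3·0.25·0.116 + 3·0.25·0.144 = 0.2565.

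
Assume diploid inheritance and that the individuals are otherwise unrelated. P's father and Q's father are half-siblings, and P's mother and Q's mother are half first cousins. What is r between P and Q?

With two independent routes of shared ancestry, r is the sum of the two contributions.
P and Q are related in two ways: half first cousins through their fathers (r = 1/16) and half second cousins through their mothers (r = 1/64).
r = 1/16 + 1/64 = 0.078125.

0.078125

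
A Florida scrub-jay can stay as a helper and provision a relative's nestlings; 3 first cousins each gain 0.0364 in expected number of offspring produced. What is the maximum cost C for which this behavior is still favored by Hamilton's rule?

0.01365

r to a first cousin = 0.125 (first cousins share one grandparent pair — two paths of length 4: r = 2·(1/2)^4 = 1/8).
Hamilton's rule: n·r·B > C, so the trait is favored while C < n·r·B = 3·0.125·0.0364 = 0.01365.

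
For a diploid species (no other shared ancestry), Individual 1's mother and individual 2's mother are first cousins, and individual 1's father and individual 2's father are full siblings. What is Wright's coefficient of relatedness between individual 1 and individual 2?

0.15625

Wright's path rule: contributions from independent ancestry routes add.
Individual 1 and individual 2 are related in two ways: second cousins through their mothers (r = 1/32) and first cousins through their fathers (r = 1/8).
r = 1/32 + 1/8 = 0.15625.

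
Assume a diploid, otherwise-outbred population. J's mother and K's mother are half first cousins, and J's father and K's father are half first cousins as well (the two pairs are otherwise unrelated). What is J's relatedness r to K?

Wright's path rule: contributions from independent ancestry routes add.
J and K are related in two ways: half second cousins through their mothers (r = 1/64) and half second cousins through their fathers (r = 1/64).
r = 1/64 + 1/64 = 0.03125.

0.03125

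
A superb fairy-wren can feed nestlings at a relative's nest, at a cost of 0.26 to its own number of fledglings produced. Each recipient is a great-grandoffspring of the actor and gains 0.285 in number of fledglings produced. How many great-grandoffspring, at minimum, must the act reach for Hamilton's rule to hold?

r to a great-grandoffspring = 0.125 (three parent–offspring links: r = (1/2)^3 = 1/8).
Hamilton's rule: n·r·B > C  ⇒  n > C/(r·B) = 0.26/(0.125·0.285) = 7.298.
The smallest integer exceeding 7.298 is 8.

8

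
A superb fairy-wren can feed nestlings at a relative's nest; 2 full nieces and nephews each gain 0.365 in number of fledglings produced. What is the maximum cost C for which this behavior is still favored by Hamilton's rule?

r to a full niece or nephew = 1/4 (full aunt/uncle↔niece/nephew: two paths of length 3 through the shared grandparent pair: r = 2·(1/2)^3 = 1/4).
Hamilton's rule: n·r·B > C, so the trait is favored while C < n·r·B = 2·0.25·0.365 = 0.1825.

0.1825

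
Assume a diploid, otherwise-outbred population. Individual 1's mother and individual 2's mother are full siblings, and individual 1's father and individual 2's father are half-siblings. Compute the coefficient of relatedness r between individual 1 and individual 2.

0.1875

Relatedness sums over independent paths through distinct common ancestors.
Individual 1 and individual 2 are related in two ways: first cousins through their mothers (r = 1/8) and half first cousins through their fathers (r = 1/16).
r = 1/8 + 1/16 = 3/16 = 0.1875.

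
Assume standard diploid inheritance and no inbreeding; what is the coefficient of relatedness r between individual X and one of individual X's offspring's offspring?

0.25

Each parent–offspring link contributes a factor of 1/2, and independent paths through distinct common ancestors add.
Two parent–offspring links: r = (1/2)^2 = 1/4.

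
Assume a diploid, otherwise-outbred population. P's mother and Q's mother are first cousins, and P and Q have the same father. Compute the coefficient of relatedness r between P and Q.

0.28125

Independent pedigree routes through distinct common ancestors add.
P and Q are related in two ways: second cousins through their mothers (r = 1/32) and half-sibs through their shared father (r = 1/4).
r = 1/32 + 1/4 = 9/32 = 0.28125.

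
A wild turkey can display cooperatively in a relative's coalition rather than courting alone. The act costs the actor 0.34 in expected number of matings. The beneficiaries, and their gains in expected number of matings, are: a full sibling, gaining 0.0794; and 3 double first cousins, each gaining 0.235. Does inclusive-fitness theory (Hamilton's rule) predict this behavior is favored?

No

Hamilton's rule: the trait is favored when the sum of r·B over every recipient exceeds the actor's cost C.
r to a full sibling = 0.5 (full sibs share both parents — two paths of length 2: r = 2·(1/2)^2 = 1/2).
r to a double first cousin = 0.25 (double first cousins share both grandparent pairs — four paths of length 4: r = 4·(1/2)^4 = 1/4).
Summing one r·B term per recipient: 1·0.5·0.0794 + 3·0.25·0.235 = 0.21595.
0.21595 < 0.34: the indirect benefit is less than the cost.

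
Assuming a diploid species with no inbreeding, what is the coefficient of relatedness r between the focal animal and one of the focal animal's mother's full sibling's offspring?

0.125

Each parent–offspring link contributes a factor of 1/2, and independent paths through distinct common ancestors add.
First cousins share one grandparent pair — two paths of length 4: r = 2·(1/2)^4 = 1/8.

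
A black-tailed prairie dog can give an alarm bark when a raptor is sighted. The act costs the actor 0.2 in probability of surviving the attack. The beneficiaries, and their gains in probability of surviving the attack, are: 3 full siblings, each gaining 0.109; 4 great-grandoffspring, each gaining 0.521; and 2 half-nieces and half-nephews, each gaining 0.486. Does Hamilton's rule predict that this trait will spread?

Yes

Hamilton's rule: the trait is favored when the sum of r·B over every recipient exceeds the actor's cost C.
r to a full sibling = 0.5 (full sibs share both parents — two paths of length 2: r = 2·(1/2)^2 = 1/2).
r to a great-grandoffspring = 1/8 (three parent–offspring links: r = (1/2)^3 = 1/8).
r to a half-niece or half-nephew = 0.125 (half-aunt/uncle↔niece/nephew: one path of length 3: r = (1/2)^3 = 1/8).
Summing one r·B term per recipient: 3·0.5·0.109 + 4·0.125·0.521 + 2·0.125·0.486 = 0.5455.
0.5455 > 0.2: the indirect benefit exceeds the cost.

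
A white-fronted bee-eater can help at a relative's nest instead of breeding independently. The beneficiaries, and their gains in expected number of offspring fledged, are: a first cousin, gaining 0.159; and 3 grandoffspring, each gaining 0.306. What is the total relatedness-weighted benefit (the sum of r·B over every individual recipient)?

r to a first cousin = 1/8 (first cousins share one grandparent pair — two paths of length 4: r = 2·(1/2)^4 = 1/8).
r to a grandoffspring = 0.25 (two parent–offspring links: r = (1/2)^2 = 1/4).
Summing one r·B term per recipient: 1·0.125·0.159 + 3·0.25·0.306 = 0.249375.

0.249375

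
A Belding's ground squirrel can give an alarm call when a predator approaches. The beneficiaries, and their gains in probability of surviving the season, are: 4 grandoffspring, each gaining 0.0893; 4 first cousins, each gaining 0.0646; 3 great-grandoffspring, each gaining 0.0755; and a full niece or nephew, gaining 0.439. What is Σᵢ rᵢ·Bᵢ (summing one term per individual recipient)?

r to a grandoffspring = 0.25 (two parent–offspring links: r = (1/2)^2 = 1/4).
r to a first cousin = 0.125 (first cousins share one grandparent pair — two paths of length 4: r = 2·(1/2)^4 = 1/8).
r to a great-grandoffspring = 1/8 (three parent–offspring links: r = (1/2)^3 = 1/8).
r to a full niece or nephew = 1/4 (full aunt/uncle↔niece/nephew: two paths of length 3 through the shared grandparent pair: r = 2·(1/2)^3 = 1/4).
Summing one r·B term per recipient: 4·0.25·0.0893 + 4·0.125·0.0646 + 3·0.125·0.0755 + 1·0.25·0.439 = 0.2596625.

0.2596625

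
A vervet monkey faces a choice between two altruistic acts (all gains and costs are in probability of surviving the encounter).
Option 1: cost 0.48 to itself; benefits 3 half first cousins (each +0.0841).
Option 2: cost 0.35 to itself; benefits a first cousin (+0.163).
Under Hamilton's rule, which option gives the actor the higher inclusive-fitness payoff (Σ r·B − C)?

Option 2

Option 1: r to a half first cousin = 0.0625.
Option 1: Σ r·B − C = (3·0.0625·0.0841) − 0.48 = -0.46423125.
Option 2: r to a first cousin = 0.125.
Option 2: Σ r·B − C = (1·0.125·0.163) − 0.35 = -0.329625.
Option 2 has the higher net inclusive-fitness payoff.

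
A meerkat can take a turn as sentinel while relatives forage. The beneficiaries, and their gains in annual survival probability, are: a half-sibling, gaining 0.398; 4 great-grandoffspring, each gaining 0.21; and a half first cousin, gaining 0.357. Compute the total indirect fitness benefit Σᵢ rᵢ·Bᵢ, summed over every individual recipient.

r to a half-sibling = 0.25 (half-sibs share one parent — one path of length 2: r = (1/2)^2 = 1/4).
r to a great-grandoffspring = 0.125 (three parent–offspring links: r = (1/2)^3 = 1/8).
r to a half first cousin = 0.0625 (half first cousins share one grandparent — one path of length 4: r = (1/2)^4 = 1/16).
Summing one r·B term per recipient: 1·0.25·0.398 + 4·0.125·0.21 + 1·0.0625·0.357 = 0.2268125.

0.2268125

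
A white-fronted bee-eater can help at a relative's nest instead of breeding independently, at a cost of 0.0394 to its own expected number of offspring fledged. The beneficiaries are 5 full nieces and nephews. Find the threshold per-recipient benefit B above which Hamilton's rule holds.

r to a full niece or nephew = 0.25 (full aunt/uncle↔niece/nephew: two paths of length 3 through the shared grandparent pair: r = 2·(1/2)^3 = 1/4).
Hamilton's rule with n recipients of equal r: n·r·B > C, so B > C/(n·r) = 0.0394/(5·0.25) = 0.0315.

0.0315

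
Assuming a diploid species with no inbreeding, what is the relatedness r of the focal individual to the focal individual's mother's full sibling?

Each parent–offspring link contributes a factor of 1/2, and independent paths through distinct common ancestors add.
Full aunt/uncle↔niece/nephew: two paths of length 3 through the shared grandparent pair: r = 2·(1/2)^3 = 1/4.

0.25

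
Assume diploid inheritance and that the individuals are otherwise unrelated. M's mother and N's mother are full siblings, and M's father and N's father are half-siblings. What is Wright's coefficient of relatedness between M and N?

Wright's path rule: contributions from independent ancestry routes add.
M and N are related in two ways: first cousins through their mothers (r = 1/8) and half first cousins through their fathers (r = 1/16).
r = 1/8 + 1/16 = 0.1875.

0.1875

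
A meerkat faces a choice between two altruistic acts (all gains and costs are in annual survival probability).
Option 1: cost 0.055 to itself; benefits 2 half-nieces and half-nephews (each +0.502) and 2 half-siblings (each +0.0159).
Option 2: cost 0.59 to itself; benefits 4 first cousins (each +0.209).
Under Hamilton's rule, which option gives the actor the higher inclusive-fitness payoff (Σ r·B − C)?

Option 1

Option 1: r to a half-niece or half-nephew = 0.125.
Option 1: r to a half-sibling = 0.25.
Option 1: Σ r·B − C = (2·0.125·0.502 + 2·0.25·0.0159) − 0.055 = 0.07845.
Option 2: r to a first cousin = 0.125.
Option 2: Σ r·B − C = (4·0.125·0.209) − 0.59 = -0.4855.
Option 1 has the higher net inclusive-fitness payoff.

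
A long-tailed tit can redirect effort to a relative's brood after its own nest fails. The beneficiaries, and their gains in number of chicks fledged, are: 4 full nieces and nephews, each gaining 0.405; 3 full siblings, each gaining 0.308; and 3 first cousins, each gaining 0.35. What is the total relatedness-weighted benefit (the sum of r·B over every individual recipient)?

0.99825

r to a full niece or nephew = 0.25 (full aunt/uncle↔niece/nephew: two paths of length 3 through the shared grandparent pair: r = 2·(1/2)^3 = 1/4).
r to a full sibling = 1/2 (full sibs share both parents — two paths of length 2: r = 2·(1/2)^2 = 1/2).
r to a first cousin = 0.125 (first cousins share one grandparent pair — two paths of length 4: r = 2·(1/2)^4 = 1/8).
Summing one r·B term per recipient: 4·0.25·0.405 + 3·0.5·0.308 + 3·0.125·0.35 = 0.99825.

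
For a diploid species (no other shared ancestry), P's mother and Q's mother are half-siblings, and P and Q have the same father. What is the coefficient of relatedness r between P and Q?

0.3125

Wright's path rule: contributions from independent ancestry routes add.
P and Q are related in two ways: half first cousins through their mothers (r = 1/16) and half-sibs through their shared father (r = 1/4).
r = 1/16 + 1/4 = 5/16 = 0.3125.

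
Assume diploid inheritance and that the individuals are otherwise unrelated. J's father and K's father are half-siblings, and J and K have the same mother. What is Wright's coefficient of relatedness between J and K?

Wright's path rule: contributions from independent ancestry routes add.
J and K are related in two ways: half first cousins through their fathers (r = 1/16) and half-sibs through their shared mother (r = 1/4).
r = 1/16 + 1/4 = 5/16 = 0.3125.

0.3125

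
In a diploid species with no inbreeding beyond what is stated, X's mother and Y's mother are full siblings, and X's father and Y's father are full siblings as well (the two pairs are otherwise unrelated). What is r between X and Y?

Independent pedigree routes through distinct common ancestors add.
X and Y are related in two ways: first cousins through their mothers (r = 1/8) and first cousins through their fathers (r = 1/8) — i.e. double first cousins.
r = 1/8 + 1/8 = 1/4 = 0.25.

0.25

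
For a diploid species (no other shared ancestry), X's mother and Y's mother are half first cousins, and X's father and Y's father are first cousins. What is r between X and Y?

Independent pedigree routes through distinct common ancestors add.
X and Y are related in two ways: half second cousins through their mothers (r = 1/64) and second cousins through their fathers (r = 1/32).
r = 1/64 + 1/32 = 0.046875.

0.046875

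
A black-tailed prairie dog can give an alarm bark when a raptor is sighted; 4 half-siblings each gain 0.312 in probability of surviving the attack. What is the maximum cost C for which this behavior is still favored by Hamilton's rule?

r to a half-sibling = 0.25 (half-sibs share one parent — one path of length 2: r = (1/2)^2 = 1/4).
Hamilton's rule: n·r·B > C, so the trait is favored while C < n·r·B = 4·0.25·0.312 = 0.312.

0.312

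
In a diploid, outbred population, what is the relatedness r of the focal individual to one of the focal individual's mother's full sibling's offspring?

0.125

Each parent–offspring link contributes a factor of 1/2, and independent paths through distinct common ancestors add.
First cousins share one grandparent pair — two paths of length 4: r = 2·(1/2)^4 = 1/8.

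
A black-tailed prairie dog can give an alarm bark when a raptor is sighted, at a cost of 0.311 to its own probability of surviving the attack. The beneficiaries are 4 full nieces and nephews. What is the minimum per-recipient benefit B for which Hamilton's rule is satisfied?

r to a full niece or nephew = 1/4 (full aunt/uncle↔niece/nephew: two paths of length 3 through the shared grandparent pair: r = 2·(1/2)^3 = 1/4).
Hamilton's rule with n recipients of equal r: n·r·B > C, so B > C/(n·r) = 0.311/(4·0.25) = 0.311.

0.311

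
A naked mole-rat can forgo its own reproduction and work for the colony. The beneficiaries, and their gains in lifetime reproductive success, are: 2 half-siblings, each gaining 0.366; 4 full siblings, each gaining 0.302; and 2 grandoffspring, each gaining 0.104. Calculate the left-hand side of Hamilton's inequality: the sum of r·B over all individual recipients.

0.839

r to a half-sibling = 0.25 (half-sibs share one parent — one path of length 2: r = (1/2)^2 = 1/4).
r to a full sibling = 0.5 (full sibs share both parents — two paths of length 2: r = 2·(1/2)^2 = 1/2).
r to a grandoffspring = 0.25 (two parent–offspring links: r = (1/2)^2 = 1/4).
Summing one r·B term per recipient: 2·0.25·0.366 + 4·0.5·0.302 + 2·0.25·0.104 = 0.839.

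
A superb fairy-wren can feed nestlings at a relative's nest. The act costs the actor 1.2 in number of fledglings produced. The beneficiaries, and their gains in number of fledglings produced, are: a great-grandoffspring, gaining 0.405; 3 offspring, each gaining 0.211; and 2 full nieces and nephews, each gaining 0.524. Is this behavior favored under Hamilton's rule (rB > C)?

No

Hamilton's rule: the trait is favored when the sum of r·B over every recipient exceeds the actor's cost C.
r to a great-grandoffspring = 0.125 (three parent–offspring links: r = (1/2)^3 = 1/8).
r to an offspring = 1/2 (one parent–offspring link: r = (1/2)^1 = 1/2).
r to a full niece or nephew = 0.25 (full aunt/uncle↔niece/nephew: two paths of length 3 through the shared grandparent pair: r = 2·(1/2)^3 = 1/4).
Summing one r·B term per recipient: 1·0.125·0.405 + 3·0.5·0.211 + 2·0.25·0.524 = 0.629125.
0.629125 < 1.2: the indirect benefit is less than the cost.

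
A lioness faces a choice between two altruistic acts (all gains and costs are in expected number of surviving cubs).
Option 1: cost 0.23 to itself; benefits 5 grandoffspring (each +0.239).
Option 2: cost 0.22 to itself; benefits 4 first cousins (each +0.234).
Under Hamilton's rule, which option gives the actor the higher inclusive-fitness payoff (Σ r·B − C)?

Option 1

Option 1: r to a grandoffspring = 0.25.
Option 1: Σ r·B − C = (5·0.25·0.239) − 0.23 = 0.06875.
Option 2: r to a first cousin = 0.125.
Option 2: Σ r·B − C = (4·0.125·0.234) − 0.22 = -0.103.
Option 1 has the higher net inclusive-fitness payoff.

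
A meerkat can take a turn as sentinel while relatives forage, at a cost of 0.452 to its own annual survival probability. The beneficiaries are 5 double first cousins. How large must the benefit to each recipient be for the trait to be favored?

r to a double first cousin = 0.25 (double first cousins share both grandparent pairs — four paths of length 4: r = 4·(1/2)^4 = 1/4).
Hamilton's rule with n recipients of equal r: n·r·B > C, so B > C/(n·r) = 0.452/(5·0.25) = 0.3616.

0.3616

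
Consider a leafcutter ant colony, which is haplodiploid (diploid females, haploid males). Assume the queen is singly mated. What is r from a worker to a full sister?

Haplodiploid full sisters inherit their father's entire haploid genome identically (contributing 1/2) and on average half of their mother's contribution (1/2 · 1/2 = 1/4); r = 1/2 + 1/4 = 3/4.

0.75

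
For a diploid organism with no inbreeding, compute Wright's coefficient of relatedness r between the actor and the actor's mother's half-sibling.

Each parent–offspring link contributes a factor of 1/2, and independent paths through distinct common ancestors add.
Half-aunt/uncle↔niece/nephew: one path of length 3: r = (1/2)^3 = 1/8.

0.125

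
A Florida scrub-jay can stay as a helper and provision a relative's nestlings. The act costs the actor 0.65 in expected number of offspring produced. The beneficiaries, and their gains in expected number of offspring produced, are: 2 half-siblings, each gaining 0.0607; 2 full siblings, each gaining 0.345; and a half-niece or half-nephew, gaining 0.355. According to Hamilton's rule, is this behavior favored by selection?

No

Hamilton's rule: the trait is favored when the sum of r·B over every recipient exceeds the actor's cost C.
r to a half-sibling = 1/4 (half-sibs share one parent — one path of length 2: r = (1/2)^2 = 1/4).
r to a full sibling = 0.5 (full sibs share both parents — two paths of length 2: r = 2·(1/2)^2 = 1/2).
r to a half-niece or half-nephew = 0.125 (half-aunt/uncle↔niece/nephew: one path of length 3: r = (1/2)^3 = 1/8).
Summing one r·B term per recipient: 2·0.25·0.0607 + 2·0.5·0.345 + 1·0.125·0.355 = 0.419725.
0.419725 < 0.65: the indirect benefit is less than the cost.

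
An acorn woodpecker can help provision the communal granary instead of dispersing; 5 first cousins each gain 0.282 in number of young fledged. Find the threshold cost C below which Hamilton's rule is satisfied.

0.17625

r to a first cousin = 0.125 (first cousins share one grandparent pair — two paths of length 4: r = 2·(1/2)^4 = 1/8).
Hamilton's rule: n·r·B > C, so the trait is favored while C < n·r·B = 5·0.125·0.282 = 0.17625.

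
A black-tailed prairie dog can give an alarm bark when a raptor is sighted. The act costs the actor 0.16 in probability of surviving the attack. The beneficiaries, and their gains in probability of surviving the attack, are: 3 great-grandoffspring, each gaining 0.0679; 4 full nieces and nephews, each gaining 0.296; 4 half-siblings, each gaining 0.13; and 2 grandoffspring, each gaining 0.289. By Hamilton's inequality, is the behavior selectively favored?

Yes

Hamilton's rule: the trait is favored when the sum of r·B over every recipient exceeds the actor's cost C.
r to a great-grandoffspring = 0.125 (three parent–offspring links: r = (1/2)^3 = 1/8).
r to a full niece or nephew = 1/4 (full aunt/uncle↔niece/nephew: two paths of length 3 through the shared grandparent pair: r = 2·(1/2)^3 = 1/4).
r to a half-sibling = 0.25 (half-sibs share one parent — one path of length 2: r = (1/2)^2 = 1/4).
r to a grandoffspring = 0.25 (two parent–offspring links: r = (1/2)^2 = 1/4).
Summing one r·B term per recipient: 3·0.125·0.0679 + 4·0.25·0.296 + 4·0.25·0.13 + 2·0.25·0.289 = 0.5959625.
0.5959625 > 0.16: the indirect benefit exceeds the cost.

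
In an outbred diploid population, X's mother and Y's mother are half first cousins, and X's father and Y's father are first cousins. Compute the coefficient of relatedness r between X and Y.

Relatedness sums over independent paths through distinct common ancestors.
X and Y are related in two ways: half second cousins through their mothers (r = 1/64) and second cousins through their fathers (r = 1/32).
r = 1/64 + 1/32 = 3/64 = 0.046875.

0.046875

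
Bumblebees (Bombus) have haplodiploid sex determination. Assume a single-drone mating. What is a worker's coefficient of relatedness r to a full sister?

Haplodiploid full sisters inherit their father's entire haploid genome identically (contributing 1/2) and on average half of their mother's contribution (1/2 · 1/2 = 1/4); r = 1/2 + 1/4 = 3/4.

0.75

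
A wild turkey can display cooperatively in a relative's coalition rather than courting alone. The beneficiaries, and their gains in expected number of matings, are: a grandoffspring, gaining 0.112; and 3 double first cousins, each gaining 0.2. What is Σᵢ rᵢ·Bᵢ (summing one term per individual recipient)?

r to a grandoffspring = 1/4 (two parent–offspring links: r = (1/2)^2 = 1/4).
r to a double first cousin = 1/4 (double first cousins share both grandparent pairs — four paths of length 4: r = 4·(1/2)^4 = 1/4).
Summing one r·B term per recipient: 1·0.25·0.112 + 3·0.25·0.2 = 0.178.

0.178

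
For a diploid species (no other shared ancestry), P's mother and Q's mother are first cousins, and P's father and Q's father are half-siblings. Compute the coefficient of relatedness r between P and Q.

0.09375

Independent pedigree routes through distinct common ancestors add.
P and Q are related in two ways: second cousins through their mothers (r = 1/32) and half first cousins through their fathers (r = 1/16).
r = 1/32 + 1/16 = 0.09375.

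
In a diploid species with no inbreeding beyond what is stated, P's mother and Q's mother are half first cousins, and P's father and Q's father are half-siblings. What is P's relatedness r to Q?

Relatedness sums over independent paths through distinct common ancestors.
P and Q are related in two ways: half second cousins through their mothers (r = 1/64) and half first cousins through their fathers (r = 1/16).
r = 1/64 + 1/16 = 0.078125.

0.078125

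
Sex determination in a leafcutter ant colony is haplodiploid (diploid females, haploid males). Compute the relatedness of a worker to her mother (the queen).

One meiotic link between diploid queen and diploid daughter: r = 1/2.

0.5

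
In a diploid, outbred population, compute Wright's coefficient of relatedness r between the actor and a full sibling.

0.5

Each parent–offspring link contributes a factor of 1/2, and independent paths through distinct common ancestors add.
Full sibs share both parents — two paths of length 2: r = 2·(1/2)^2 = 1/2.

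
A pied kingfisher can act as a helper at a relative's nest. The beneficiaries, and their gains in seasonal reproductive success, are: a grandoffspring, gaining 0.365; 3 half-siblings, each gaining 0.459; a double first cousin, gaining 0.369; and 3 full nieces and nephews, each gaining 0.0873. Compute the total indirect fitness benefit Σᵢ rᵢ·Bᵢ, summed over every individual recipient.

0.593225

r to a grandoffspring = 0.25 (two parent–offspring links: r = (1/2)^2 = 1/4).
r to a half-sibling = 1/4 (half-sibs share one parent — one path of length 2: r = (1/2)^2 = 1/4).
r to a double first cousin = 1/4 (double first cousins share both grandparent pairs — four paths of length 4: r = 4·(1/2)^4 = 1/4).
r to a full niece or nephew = 0.25 (full aunt/uncle↔niece/nephew: two paths of length 3 through the shared grandparent pair: r = 2·(1/2)^3 = 1/4).
Summing one r·B term per recipient: 1·0.25·0.365 + 3·0.25·0.459 + 1·0.25·0.369 + 3·0.25·0.0873 = 0.593225.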